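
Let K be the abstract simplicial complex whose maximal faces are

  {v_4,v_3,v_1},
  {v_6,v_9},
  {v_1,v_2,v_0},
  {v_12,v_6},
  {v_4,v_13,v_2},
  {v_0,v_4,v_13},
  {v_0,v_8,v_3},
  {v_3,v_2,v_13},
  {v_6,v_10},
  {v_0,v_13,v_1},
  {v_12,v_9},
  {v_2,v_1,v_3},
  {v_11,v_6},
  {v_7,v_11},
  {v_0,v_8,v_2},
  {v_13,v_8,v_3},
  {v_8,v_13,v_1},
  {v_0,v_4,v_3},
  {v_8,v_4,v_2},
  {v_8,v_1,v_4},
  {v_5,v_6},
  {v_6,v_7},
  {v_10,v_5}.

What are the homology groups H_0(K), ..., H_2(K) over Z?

H_0 ≅ Z^2,  H_1 ≅ Z^5,  H_2 ≅ Z.

Take the total order v_0 < v_1 < v_2 < v_3 < v_4 < v_5 < v_6 < v_7 < v_8 < v_9 < v_10 < v_11 < v_12 < v_13 on the vertex set. Then K (dimension 2) consists of the simplices:

  0-simplices (14): [v_0], [v_1], [v_2], [v_3], [v_4], [v_5], [v_6], [v_7], [v_8], [v_9], [v_10], [v_11], [v_12], [v_13]
  1-simplices (30): (30 of them)
  2-simplices (14): (14 of them)

giving chain groups C_0 ≅ Z^14, C_1 ≅ Z^30, C_2 ≅ Z^14.

The boundary map ∂_1: C_1 → C_0 is given by ∂[p,q] = [q] − [p]. For instance
  ∂[v_2,v_3] = [v_3] − [v_2].
The resulting 14×30 matrix has rank 12, and its Smith normal form has invariant factors (1,1,1,1,1,1,1,1,1,1,1,1).

The boundary map ∂_2: C_2 → C_1 acts by ∂[p,q,r] = [q,r] − [p,r] + [p,q]. For instance
  ∂[v_0,v_3,v_8] = [v_3,v_8] − [v_0,v_8] + [v_0,v_3],
  ∂[v_0,v_2,v_8] = [v_2,v_8] − [v_0,v_8] + [v_0,v_2].
The resulting 30×14 matrix has rank 13, and its Smith normal form has invariant factors (1,1,1,1,1,1,1,1,1,1,1,1,1).

Computing H_k = (kernel of ∂_k) / (image of ∂_{k+1}):

  H_0: rank C_0 − rank ∂_1 = 14 − 12 = 2, and the invariant factors of ∂_1 are all 1, so H_0 = Z^2.
  H_1: rank ker ∂_1 − rank ∂_2 = (30 − 12) − 13 = 5, and the invariant factors of ∂_2 are all 1, so H_1 = Z^5.
  H_2: rank ker ∂_2 − rank ∂_3 = (14 − 13) − 0 = 1, and there is no ∂_3, so H_2 = Z.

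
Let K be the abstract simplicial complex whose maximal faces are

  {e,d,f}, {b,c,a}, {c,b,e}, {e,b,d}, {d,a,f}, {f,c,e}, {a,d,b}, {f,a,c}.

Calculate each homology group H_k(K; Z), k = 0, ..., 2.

Order the vertices as a < b < c < d < e < f. Listing each simplex with vertices in this order, K has dimension 2 with simplices:

  0-simplices (6): a, b, c, d, e, f
  1-simplices (12): ab, ac, ad, af, bc, bd, be, ce, cf, de, df, ef
  2-simplices (8): abc, abd, acf, adf, bce, bde, cef, def

so the chain groups are C_0 ≅ Z^6, C_1 ≅ Z^12, C_2 ≅ Z^8.

Boundary ∂_1: C_1 → C_0 sends each edge [p,q] (with p < q) to q − p. For instance
  ∂df = f − d.
The 6×12 boundary matrix has rank 5 and Smith normal form diag(1,1,1,1,1).

The boundary map ∂_2: C_2 → C_1 sends each 2-simplex [p,q,r] to [q,r] − [p,r] + [p,q]. For instance
  ∂cef = ef − cf + ce,
  ∂acf = cf − af + ac.
The resulting 12×8 matrix has rank 7, and its Smith normal form has invariant factors (1,1,1,1,1,1,1).

From H_k ≅ ker(∂_k) / im(∂_{k+1}) we obtain:

  H_0: rank C_0 − rank ∂_1 = 6 − 5 = 1, and the invariant factors of ∂_1 are all 1, so H_0 = Z.
  H_1: rank ker ∂_1 − rank ∂_2 = (12 − 5) − 7 = 0, and the invariant factors of ∂_2 are all 1, so H_1 = 0.
  H_2: rank ker ∂_2 − rank ∂_3 = (8 − 7) − 0 = 1, and there is no ∂_3, so H_2 = Z.

(K is a triangulation of the 2-sphere S^2.)

H_0 ≅ Z,  H_1 = 0,  H_2 ≅ Z.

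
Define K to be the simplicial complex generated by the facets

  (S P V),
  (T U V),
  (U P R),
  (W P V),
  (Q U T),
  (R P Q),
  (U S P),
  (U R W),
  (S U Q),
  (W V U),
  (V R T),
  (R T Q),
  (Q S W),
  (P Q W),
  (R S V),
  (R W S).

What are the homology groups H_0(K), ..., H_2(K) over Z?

We work with the vertex ordering P < Q < R < S < T < U < V < W. The simplices of K, each written with vertices in increasing order, are:

  0-simplices (8): P, Q, R, S, T, U, V, W
  1-simplices (24): PQ, PR, PS, PU, PV, PW, QR, QS, QT, QU, QW, RS, RT, RU, RV, RW, SU, SV, SW, TU, TV, UV, UW, VW
  2-simplices (16): PQR, PQW, PRU, PSU, PSV, PVW, QRT, QSU, QSW, QTU, RSV, RSW, RTV, RUW, TUV, UVW

giving chain groups C_0 ≅ Z^8, C_1 ≅ Z^24, C_2 ≅ Z^16.

The boundary map ∂_1: C_1 → C_0 maps an edge to its endpoints' difference, ∂[p,q] = q − p.
This gives a 8×24 integer matrix of rank 7; reducing to Smith normal form yields diagonal entries (1,1,1,1,1,1,1).

Boundary ∂_2: C_2 → C_1 maps a triangle to the signed sum of its edges. For instance
  ∂PVW = VW − PW + PV,
  ∂PSU = SU − PU + PS.
The resulting 24×16 matrix has rank 15, and its Smith normal form has invariant factors (1,1,1,1,1,1,1,1,1,1,1,1,1,1,1).

From H_k ≅ ker(∂_k) / im(∂_{k+1}) we obtain:

  H_0: rank C_0 − rank ∂_1 = 8 − 7 = 1, and the invariant factors of ∂_1 are all 1, so H_0 = Z.
  H_1: rank ker ∂_1 − rank ∂_2 = (24 − 7) − 15 = 2, and the invariant factors of ∂_2 are all 1, so H_1 = Z^2.
  H_2: rank ker ∂_2 − rank ∂_3 = (16 − 15) − 0 = 1, and there is no ∂_3, so H_2 = Z.

As a check, the Euler characteristic is 8 − 24 + 16 = 0, which agrees with 1 − 2 + 1 = 0.

H_0 ≅ Z,  H_1 ≅ Z^2,  H_2 ≅ Z.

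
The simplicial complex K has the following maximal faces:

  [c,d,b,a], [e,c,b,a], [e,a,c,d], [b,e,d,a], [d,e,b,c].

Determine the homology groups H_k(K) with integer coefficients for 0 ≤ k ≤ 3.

H_0 ≅ Z,  H_1 = 0,  H_2 = 0,  H_3 ≅ Z.

K has 5 vertices, 10 edges, 10 triangles, 5 3-simplices.
rank ∂_0 = 0, rank ∂_1 = 4 ⇒ b_0 = 5 − 0 − 4 = 1; all invariant factors of ∂_1 are 1 so no torsion. So H_0 = Z.
rank ∂_1 = 4, rank ∂_2 = 6 ⇒ b_1 = 10 − 4 − 6 = 0; all invariant factors of ∂_2 are 1 so no torsion. So H_1 = 0.
rank ∂_2 = 6, rank ∂_3 = 4 ⇒ b_2 = 10 − 6 − 4 = 0; all invariant factors of ∂_3 are 1 so no torsion. So H_2 = 0.
rank ∂_3 = 4, rank ∂_4 = 0 ⇒ b_3 = 5 − 4 − 0 = 1. So H_3 = Z.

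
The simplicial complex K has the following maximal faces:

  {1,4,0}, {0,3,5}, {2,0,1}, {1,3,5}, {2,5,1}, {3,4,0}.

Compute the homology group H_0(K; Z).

H_0 ≅ Z.

Fix the vertex order 0 < 1 < 2 < 3 < 4 < 5 and write every simplex with vertices in increasing order. Then dim K = 2 and the simplices of K are:

  0-simplices (6): [0], [1], [2], [3], [4], [5]
  1-simplices (12): [0,1], [0,2], [0,3], [0,4], [0,5], [1,2], [1,3], [1,4], [1,5], [2,5], [3,4], [3,5]
  2-simplices (6): [0,1,2], [0,1,4], [0,3,4], [0,3,5], [1,2,5], [1,3,5]

giving chain groups C_0 ≅ Z^6, C_1 ≅ Z^12, C_2 ≅ Z^6.

The boundary map ∂_1: C_1 → C_0 is given by ∂[p,q] = [q] − [p].
As a 6×12 matrix over Z this has rank 5, with invariant factors (1,1,1,1,1).

∂_2: C_2 → C_1 sends each 2-simplex [p,q,r] to [q,r] − [p,r] + [p,q]. For instance
  ∂[1,3,5] = [3,5] − [1,5] + [1,3],
  ∂[0,3,5] = [3,5] − [0,5] + [0,3].
As a 12×6 matrix over Z this has rank 6, with invariant factors (1,1,1,1,1,1).

Now H_k = ker ∂_k / im ∂_{k+1}, so:

  H_0: rank C_0 − rank ∂_1 = 6 − 5 = 1, and the invariant factors of ∂_1 are all 1, so H_0 ≅ Z.

(K is a triangulation of the cylinder S^1 x I.)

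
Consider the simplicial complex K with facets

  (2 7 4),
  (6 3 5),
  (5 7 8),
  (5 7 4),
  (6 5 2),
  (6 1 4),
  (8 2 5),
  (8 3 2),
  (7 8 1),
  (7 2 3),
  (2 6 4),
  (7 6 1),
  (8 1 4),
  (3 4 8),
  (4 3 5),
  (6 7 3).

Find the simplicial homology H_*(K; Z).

H_0 ≅ Z,  H_1 ≅ Z^2,  H_2 ≅ Z.

We work with the vertex ordering 1 < 2 < 3 < 4 < 5 < 6 < 7 < 8. The simplices of K, each written with vertices in increasing order, are:

  0-simplices (8): [1], [2], [3], [4], [5], [6], [7], [8]
  1-simplices (24): (24 of them)
  2-simplices (16): [1,4,6], [1,4,8], [1,6,7], [1,7,8], [2,3,7], [2,3,8], [2,4,6], [2,4,7], [2,5,6], [2,5,8], [3,4,5], [3,4,8], [3,5,6], [3,6,7], [4,5,7], [5,7,8]

Hence C_0 ≅ Z^8, C_1 ≅ Z^24, C_2 ≅ Z^16.

∂_1: C_1 → C_0 sends each edge [p,q] (with p < q) to q − p.
The resulting 8×24 matrix has rank 7, and its Smith normal form has invariant factors (1,1,1,1,1,1,1).

∂_2: C_2 → C_1 acts by ∂[p,q,r] = [q,r] − [p,r] + [p,q]. For instance
  ∂[4,5,7] = [5,7] − [4,7] + [4,5],
  ∂[2,3,7] = [3,7] − [2,7] + [2,3].
This gives a 24×16 integer matrix of rank 15; reducing to Smith normal form yields diagonal entries (1,1,1,1,1,1,1,1,1,1,1,1,1,1,1).

From H_k ≅ ker(∂_k) / im(∂_{k+1}) we obtain:

  H_0: rank C_0 − rank ∂_1 = 8 − 7 = 1, and the invariant factors of ∂_1 are all 1, so H_0 ≅ Z.
  H_1: rank ker ∂_1 − rank ∂_2 = (24 − 7) − 15 = 2, and the invariant factors of ∂_2 are all 1, so H_1 ≅ Z^2.
  H_2: rank ker ∂_2 − rank ∂_3 = (16 − 15) − 0 = 1, and there is no ∂_3, so H_2 ≅ Z.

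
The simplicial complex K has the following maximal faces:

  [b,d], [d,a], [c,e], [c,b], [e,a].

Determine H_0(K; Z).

Take the total order a < b < c < d < e on the vertex set. Then K (dimension 1) consists of the simplices:

  0-simplices (5): a, b, c, d, e
  1-simplices (5): ad, ae, bc, bd, ce

Hence C_0 ≅ Z^5, C_1 ≅ Z^5.

The boundary map ∂_1: C_1 → C_0 sends each edge [p,q] (with p < q) to q − p. For instance
  ∂ce = e − c.
This gives a 5×5 integer matrix of rank 4; reducing to Smith normal form yields diagonal entries (1,1,1,1).

Computing H_k = (kernel of ∂_k) / (image of ∂_{k+1}):

  H_0: rank C_0 − rank ∂_1 = 5 − 4 = 1, and the invariant factors of ∂_1 are all 1, so H_0 ≅ Z.

H_0 ≅ Z.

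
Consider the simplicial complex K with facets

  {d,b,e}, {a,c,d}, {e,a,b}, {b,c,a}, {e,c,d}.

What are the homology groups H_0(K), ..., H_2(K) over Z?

H_0 ≅ Z,  H_1 ≅ Z,  H_2 = 0.

Order the vertices as a < b < c < d < e. Listing each simplex with vertices in this order, K has dimension 2 with simplices:

  0-simplices (5): a, b, c, d, e
  1-simplices (10): ab, ac, ad, ae, bc, bd, be, cd, ce, de
  2-simplices (5): abc, abe, acd, bde, cde

so the chain groups are C_0 ≅ Z^5, C_1 ≅ Z^10, C_2 ≅ Z^5.

Boundary ∂_1: C_1 → C_0 maps an edge to its endpoints' difference, ∂[p,q] = q − p.
The resulting 5×10 matrix has rank 4, and its Smith normal form has invariant factors (1,1,1,1).

Boundary ∂_2: C_2 → C_1 maps a triangle to the signed sum of its edges. For instance
  ∂acd = cd − ad + ac,
  ∂bde = de − be + bd.
The resulting 10×5 matrix has rank 5, and its Smith normal form has invariant factors (1,1,1,1,1).

Computing H_k = (kernel of ∂_k) / (image of ∂_{k+1}):

  H_0: rank C_0 − rank ∂_1 = 5 − 4 = 1, and the invariant factors of ∂_1 are all 1, so H_0 = Z.
  H_1: rank ker ∂_1 − rank ∂_2 = (10 − 4) − 5 = 1, and the invariant factors of ∂_2 are all 1, so H_1 = Z.
  H_2: rank ker ∂_2 − rank ∂_3 = (5 − 5) − 0 = 0, and there is no ∂_3, so H_2 = 0.

(K is a triangulation of the Möbius band.)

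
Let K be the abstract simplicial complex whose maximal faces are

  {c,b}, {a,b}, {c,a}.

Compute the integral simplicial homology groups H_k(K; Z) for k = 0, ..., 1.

H_0 = Z,  H_1 = Z.

We work with the vertex ordering a < b < c. The simplices of K, each written with vertices in increasing order, are:

  0-simplices (3): a, b, c
  1-simplices (3): ab, ac, bc

so the chain groups are C_0 ≅ Z^3, C_1 ≅ Z^3.

∂_1: C_1 → C_0 sends each edge [p,q] (with p < q) to q − p. For instance
  ∂ab = b − a.
As a 3×3 matrix over Z this has rank 2, with invariant factors (1,1).

Now H_k = ker ∂_k / im ∂_{k+1}, so:

  H_0: rank C_0 − rank ∂_1 = 3 − 2 = 1, and the invariant factors of ∂_1 are all 1, so H_0 = Z.
  H_1: rank ker ∂_1 − rank ∂_2 = (3 − 2) − 0 = 1, and there is no ∂_2, so H_1 = Z.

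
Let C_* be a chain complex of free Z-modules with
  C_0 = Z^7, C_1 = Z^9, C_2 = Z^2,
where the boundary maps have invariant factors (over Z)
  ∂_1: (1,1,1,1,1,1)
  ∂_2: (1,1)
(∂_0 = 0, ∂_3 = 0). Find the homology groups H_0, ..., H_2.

H_0: b_0 = 7 − 0 − 6 = 1; torsion from ∂_1 factors > 1: none. So H_0 ≅ Z.
H_1: b_1 = 9 − 6 − 2 = 1; torsion from ∂_2 factors > 1: none. So H_1 ≅ Z.
H_2: b_2 = 2 − 2 − 0 = 0; torsion from ∂_3 factors > 1: none. So H_2 ≅ 0.

H_0 ≅ Z,  H_1 ≅ Z,  H_2 = 0.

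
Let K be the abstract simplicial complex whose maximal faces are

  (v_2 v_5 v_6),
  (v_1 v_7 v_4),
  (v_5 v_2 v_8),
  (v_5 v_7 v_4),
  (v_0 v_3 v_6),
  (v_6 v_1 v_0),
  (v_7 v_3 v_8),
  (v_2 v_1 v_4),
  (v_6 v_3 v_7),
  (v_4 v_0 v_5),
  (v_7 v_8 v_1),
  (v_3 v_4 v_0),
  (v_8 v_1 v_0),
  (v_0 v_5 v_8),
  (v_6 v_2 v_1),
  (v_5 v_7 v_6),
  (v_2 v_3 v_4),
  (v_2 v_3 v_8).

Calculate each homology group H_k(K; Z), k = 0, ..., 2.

H_0 = Z,  H_1 = Z^2,  H_2 = Z.

Fix the vertex order v_0 < v_1 < v_2 < v_3 < v_4 < v_5 < v_6 < v_7 < v_8 and write every simplex with vertices in increasing order. Then dim K = 2 and the simplices of K are:

  0-simplices (9): [v_0], [v_1], [v_2], [v_3], [v_4], [v_5], [v_6], [v_7], [v_8]
  1-simplices (27): (27 of them)
  2-simplices (18): (18 of them)

giving chain groups C_0 ≅ Z^9, C_1 ≅ Z^27, C_2 ≅ Z^18.

The boundary map ∂_1: C_1 → C_0 is given by ∂[p,q] = [q] − [p]. For instance
  ∂[v_2,v_4] = [v_4] − [v_2].
The resulting 9×27 matrix has rank 8, and its Smith normal form has invariant factors (1,1,1,1,1,1,1,1).

The boundary map ∂_2: C_2 → C_1 maps a triangle to the signed sum of its edges. For instance
  ∂[v_1,v_7,v_8] = [v_7,v_8] − [v_1,v_8] + [v_1,v_7],
  ∂[v_4,v_5,v_7] = [v_5,v_7] − [v_4,v_7] + [v_4,v_5].
The resulting 27×18 matrix has rank 17, and its Smith normal form has invariant factors (1,1,1,1,1,1,1,1,1,1,1,1,1,1,1,1,1).

Now H_k = ker ∂_k / im ∂_{k+1}, so:

  H_0: rank C_0 − rank ∂_1 = 9 − 8 = 1, and the invariant factors of ∂_1 are all 1, so H_0 ≅ Z.
  H_1: rank ker ∂_1 − rank ∂_2 = (27 − 8) − 17 = 2, and the invariant factors of ∂_2 are all 1, so H_1 ≅ Z^2.
  H_2: rank ker ∂_2 − rank ∂_3 = (18 − 17) − 0 = 1, and there is no ∂_3, so H_2 ≅ Z.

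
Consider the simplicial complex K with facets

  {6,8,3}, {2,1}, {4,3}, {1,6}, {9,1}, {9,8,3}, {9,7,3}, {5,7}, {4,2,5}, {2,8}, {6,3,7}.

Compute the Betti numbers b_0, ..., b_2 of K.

Take the total order 1 < 2 < 3 < 4 < 5 < 6 < 7 < 8 < 9 on the vertex set. Then K (dimension 2) consists of the simplices:

  0-simplices (9): [1], [2], [3], [4], [5], [6], [7], [8], [9]
  1-simplices (17): [1,2], [1,6], [1,9], [2,4], [2,5], [2,8], [3,4], [3,6], [3,7], [3,8], [3,9], [4,5], [5,7], [6,7], [6,8], [7,9], [8,9]
  2-simplices (5): [2,4,5], [3,6,7], [3,6,8], [3,7,9], [3,8,9]

giving chain groups C_0 ≅ Z^9, C_1 ≅ Z^17, C_2 ≅ Z^5.

∂_1: C_1 → C_0 maps an edge to its endpoints' difference, ∂[p,q] = q − p. For instance
  ∂[6,8] = [8] − [6].
As a 9×17 matrix over Z this has rank 8, with invariant factors (1,1,1,1,1,1,1,1).

Boundary ∂_2: C_2 → C_1 acts by ∂[p,q,r] = [q,r] − [p,r] + [p,q]. For instance
  ∂[3,7,9] = [7,9] − [3,9] + [3,7],
  ∂[3,6,8] = [6,8] − [3,8] + [3,6].
This gives a 17×5 integer matrix of rank 5; reducing to Smith normal form yields diagonal entries (1,1,1,1,1).

Computing H_k = (kernel of ∂_k) / (image of ∂_{k+1}):

  H_0: rank C_0 − rank ∂_1 = 9 − 8 = 1, and the invariant factors of ∂_1 are all 1, so H_0 = Z.
  H_1: rank ker ∂_1 − rank ∂_2 = (17 − 8) − 5 = 4, and the invariant factors of ∂_2 are all 1, so H_1 = Z^4.
  H_2: rank ker ∂_2 − rank ∂_3 = (5 − 5) − 0 = 0, and there is no ∂_3, so H_2 = 0.

As a check, the Euler characteristic is 9 − 17 + 5 = -3, which agrees with 1 − 4 + 0 = -3.

Hence the Betti numbers are b_0 = 1, b_1 = 4, b_2 = 0.

b_0 = 1, b_1 = 4, b_2 = 0.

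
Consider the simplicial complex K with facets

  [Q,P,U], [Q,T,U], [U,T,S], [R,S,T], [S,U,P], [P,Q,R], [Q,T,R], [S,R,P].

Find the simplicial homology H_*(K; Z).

H_0 = Z,  H_1 = 0,  H_2 = Z.

We work with the vertex ordering P < Q < R < S < T < U. The simplices of K, each written with vertices in increasing order, are:

  0-simplices (6): P, Q, R, S, T, U
  1-simplices (12): PQ, PR, PS, PU, QR, QT, QU, RS, RT, ST, SU, TU
  2-simplices (8): PQR, PQU, PRS, PSU, QRT, QTU, RST, STU

giving chain groups C_0 ≅ Z^6, C_1 ≅ Z^12, C_2 ≅ Z^8.

∂_1: C_1 → C_0 is given by ∂[p,q] = [q] − [p].
This gives a 6×12 integer matrix of rank 5; reducing to Smith normal form yields diagonal entries (1,1,1,1,1).

The boundary map ∂_2: C_2 → C_1 sends each 2-simplex [p,q,r] to [q,r] − [p,r] + [p,q]. For instance
  ∂QTU = TU − QU + QT,
  ∂PQU = QU − PU + PQ.
The resulting 12×8 matrix has rank 7, and its Smith normal form has invariant factors (1,1,1,1,1,1,1).

Reading off H_k = ker ∂_k / im ∂_{k+1}:

  H_0: rank C_0 − rank ∂_1 = 6 − 5 = 1, and the invariant factors of ∂_1 are all 1, so H_0 = Z.
  H_1: rank ker ∂_1 − rank ∂_2 = (12 − 5) − 7 = 0, and the invariant factors of ∂_2 are all 1, so H_1 = 0.
  H_2: rank ker ∂_2 − rank ∂_3 = (8 − 7) − 0 = 1, and there is no ∂_3, so H_2 = Z.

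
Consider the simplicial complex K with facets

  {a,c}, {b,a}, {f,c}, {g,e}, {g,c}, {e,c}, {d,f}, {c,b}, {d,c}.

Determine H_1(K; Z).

Fix the vertex order a < b < c < d < e < f < g and write every simplex with vertices in increasing order. Then dim K = 1 and the simplices of K are:

  0-simplices (7): a, b, c, d, e, f, g
  1-simplices (9): ab, ac, bc, cd, ce, cf, cg, df, eg

so the chain groups are C_0 ≅ Z^7, C_1 ≅ Z^9.

∂_1: C_1 → C_0 maps an edge to its endpoints' difference, ∂[p,q] = q − p.
As a 7×9 matrix over Z this has rank 6, with invariant factors (1,1,1,1,1,1).

Now H_k = ker ∂_k / im ∂_{k+1}, so:

  H_1: rank ker ∂_1 − rank ∂_2 = (9 − 6) − 0 = 3, and there is no ∂_2, so H_1 ≅ Z^3.

(K is a triangulation of a wedge of 3 circles.)

H_1 = Z^3.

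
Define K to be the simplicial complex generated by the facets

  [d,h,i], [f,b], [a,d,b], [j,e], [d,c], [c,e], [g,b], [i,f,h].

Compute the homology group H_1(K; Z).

H_1 = Z.

Take the total order a < b < c < d < e < f < g < h < i < j on the vertex set. Then K (dimension 2) consists of the simplices:

  0-simplices (10): a, b, c, d, e, f, g, h, i, j
  1-simplices (13): ab, ad, bd, bf, bg, cd, ce, dh, di, ej, fh, fi, hi
  2-simplices (3): abd, dhi, fhi

Hence C_0 ≅ Z^10, C_1 ≅ Z^13, C_2 ≅ Z^3.

∂_1: C_1 → C_0 is given by ∂[p,q] = [q] − [p]. For instance
  ∂di = i − d.
The resulting 10×13 matrix has rank 9, and its Smith normal form has invariant factors (1,1,1,1,1,1,1,1,1).

∂_2: C_2 → C_1 sends each 2-simplex [p,q,r] to [q,r] − [p,r] + [p,q]. For instance
  ∂dhi = hi − di + dh,
  ∂abd = bd − ad + ab.
The resulting 13×3 matrix has rank 3, and its Smith normal form has invariant factors (1,1,1).

Reading off H_k = ker ∂_k / im ∂_{k+1}:

  H_1: rank ker ∂_1 − rank ∂_2 = (13 − 9) − 3 = 1, and the invariant factors of ∂_2 are all 1, so H_1 = Z.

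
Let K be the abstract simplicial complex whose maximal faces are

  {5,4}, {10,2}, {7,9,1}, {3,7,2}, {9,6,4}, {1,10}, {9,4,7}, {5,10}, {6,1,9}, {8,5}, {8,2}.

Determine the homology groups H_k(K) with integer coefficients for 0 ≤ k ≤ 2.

H_0 = Z,  H_1 = Z^3,  H_2 = 0.

Take the total order 1 < 2 < 3 < 4 < 5 < 6 < 7 < 8 < 9 < 10 on the vertex set. Then K (dimension 2) consists of the simplices:

  0-simplices (10): [1], [2], [3], [4], [5], [6], [7], [8], [9], [10]
  1-simplices (17): [1,6], [1,7], [1,9], [1,10], [2,3], [2,7], [2,8], [2,10], [3,7], [4,5], [4,6], [4,7], [4,9], [5,8], [5,10], [6,9], [7,9]
  2-simplices (5): [1,6,9], [1,7,9], [2,3,7], [4,6,9], [4,7,9]

Hence C_0 ≅ Z^10, C_1 ≅ Z^17, C_2 ≅ Z^5.

Boundary ∂_1: C_1 → C_0 maps an edge to its endpoints' difference, ∂[p,q] = q − p. For instance
  ∂[7,9] = [9] − [7].
As a 10×17 matrix over Z this has rank 9, with invariant factors (1,1,1,1,1,1,1,1,1).

Boundary ∂_2: C_2 → C_1 sends each 2-simplex [p,q,r] to [q,r] − [p,r] + [p,q]. For instance
  ∂[1,6,9] = [6,9] − [1,9] + [1,6],
  ∂[4,6,9] = [6,9] − [4,9] + [4,6].
The resulting 17×5 matrix has rank 5, and its Smith normal form has invariant factors (1,1,1,1,1).

Reading off H_k = ker ∂_k / im ∂_{k+1}:

  H_0: rank C_0 − rank ∂_1 = 10 − 9 = 1, and the invariant factors of ∂_1 are all 1, so H_0 = Z.
  H_1: rank ker ∂_1 − rank ∂_2 = (17 − 9) − 5 = 3, and the invariant factors of ∂_2 are all 1, so H_1 = Z^3.
  H_2: rank ker ∂_2 − rank ∂_3 = (5 − 5) − 0 = 0, and there is no ∂_3, so H_2 = 0.

As a check, the Euler characteristic is 10 − 17 + 5 = -2, which agrees with 1 − 3 + 0 = -2.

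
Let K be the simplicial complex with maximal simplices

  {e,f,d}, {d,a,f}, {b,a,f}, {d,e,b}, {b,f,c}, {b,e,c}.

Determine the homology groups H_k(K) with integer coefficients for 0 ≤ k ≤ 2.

H_0 ≅ Z,  H_1 ≅ Z,  H_2 = 0.

We work with the vertex ordering a < b < c < d < e < f. The simplices of K, each written with vertices in increasing order, are:

  0-simplices (6): a, b, c, d, e, f
  1-simplices (12): ab, ad, af, bc, bd, be, bf, ce, cf, de, df, ef
  2-simplices (6): abf, adf, bce, bcf, bde, def

so the chain groups are C_0 ≅ Z^6, C_1 ≅ Z^12, C_2 ≅ Z^6.

Boundary ∂_1: C_1 → C_0 sends each edge [p,q] (with p < q) to q − p.
As a 6×12 matrix over Z this has rank 5, with invariant factors (1,1,1,1,1).

Boundary ∂_2: C_2 → C_1 sends each 2-simplex [p,q,r] to [q,r] − [p,r] + [p,q]. For instance
  ∂abf = bf − af + ab,
  ∂def = ef − df + de.
The resulting 12×6 matrix has rank 6, and its Smith normal form has invariant factors (1,1,1,1,1,1).

Reading off H_k = ker ∂_k / im ∂_{k+1}:

  H_0: rank C_0 − rank ∂_1 = 6 − 5 = 1, and the invariant factors of ∂_1 are all 1, so H_0 = Z.
  H_1: rank ker ∂_1 − rank ∂_2 = (12 − 5) − 6 = 1, and the invariant factors of ∂_2 are all 1, so H_1 = Z.
  H_2: rank ker ∂_2 − rank ∂_3 = (6 − 6) − 0 = 0, and there is no ∂_3, so H_2 = 0.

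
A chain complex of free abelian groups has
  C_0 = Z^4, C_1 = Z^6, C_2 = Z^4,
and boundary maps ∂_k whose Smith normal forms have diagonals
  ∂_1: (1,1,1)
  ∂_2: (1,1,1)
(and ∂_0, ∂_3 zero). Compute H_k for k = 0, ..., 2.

H_0: b_0 = 4 − 0 − 3 = 1; torsion from ∂_1 factors > 1: none. So H_0 = Z.
H_1: b_1 = 6 − 3 − 3 = 0; torsion from ∂_2 factors > 1: none. So H_1 = 0.
H_2: b_2 = 4 − 3 − 0 = 1; torsion from ∂_3 factors > 1: none. So H_2 = Z.

H_0 = Z,  H_1 = 0,  H_2 = Z.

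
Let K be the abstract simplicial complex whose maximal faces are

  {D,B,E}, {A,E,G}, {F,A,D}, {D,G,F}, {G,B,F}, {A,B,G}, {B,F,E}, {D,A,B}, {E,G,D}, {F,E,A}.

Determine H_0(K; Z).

H_0 ≅ Z.

We work with the vertex ordering A < B < D < E < F < G. The simplices of K, each written with vertices in increasing order, are:

  0-simplices (6): A, B, D, E, F, G
  1-simplices (15): AB, AD, AE, AF, AG, BD, BE, BF, BG, DE, DF, DG, EF, EG, FG
  2-simplices (10): ABD, ABG, ADF, AEF, AEG, BDE, BEF, BFG, DEG, DFG

so the chain groups are C_0 ≅ Z^6, C_1 ≅ Z^15, C_2 ≅ Z^10.

Boundary ∂_1: C_1 → C_0 is given by ∂[p,q] = [q] − [p]. For instance
  ∂DE = E − D.
The 6×15 boundary matrix has rank 5 and Smith normal form diag(1,1,1,1,1).

The boundary map ∂_2: C_2 → C_1 sends each 2-simplex [p,q,r] to [q,r] − [p,r] + [p,q]. For instance
  ∂DFG = FG − DG + DF,
  ∂AEG = EG − AG + AE.
This gives a 15×10 integer matrix of rank 10; reducing to Smith normal form yields diagonal entries (1,1,1,1,1,1,1,1,1,2).

Now H_k = ker ∂_k / im ∂_{k+1}, so:

  H_0: rank C_0 − rank ∂_1 = 6 − 5 = 1, and the invariant factors of ∂_1 are all 1, so H_0 ≅ Z.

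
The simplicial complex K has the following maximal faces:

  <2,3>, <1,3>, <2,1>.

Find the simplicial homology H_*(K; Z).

H_0 ≅ Z,  H_1 ≅ Z.

Order the vertices as 1 < 2 < 3. Listing each simplex with vertices in this order, K has dimension 1 with simplices:

  0-simplices (3): [1], [2], [3]
  1-simplices (3): [1,2], [1,3], [2,3]

Hence C_0 ≅ Z^3, C_1 ≅ Z^3.

The boundary map ∂_1: C_1 → C_0 maps an edge to its endpoints' difference, ∂[p,q] = q − p. For instance
  ∂[1,2] = [2] − [1].
As a 3×3 matrix over Z this has rank 2, with invariant factors (1,1).

Now H_k = ker ∂_k / im ∂_{k+1}, so:

  H_0: rank C_0 − rank ∂_1 = 3 − 2 = 1, and the invariant factors of ∂_1 are all 1, so H_0 ≅ Z.
  H_1: rank ker ∂_1 − rank ∂_2 = (3 − 2) − 0 = 1, and there is no ∂_2, so H_1 ≅ Z.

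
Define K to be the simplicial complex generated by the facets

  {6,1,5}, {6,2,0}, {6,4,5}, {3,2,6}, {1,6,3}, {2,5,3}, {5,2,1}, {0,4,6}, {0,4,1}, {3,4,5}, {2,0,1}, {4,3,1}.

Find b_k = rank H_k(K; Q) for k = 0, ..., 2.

b_0 = 1, b_1 = 0, b_2 = 0.

Take the total order 0 < 1 < 2 < 3 < 4 < 5 < 6 on the vertex set. Then K (dimension 2) consists of the simplices:

  0-simplices (7): [0], [1], [2], [3], [4], [5], [6]
  1-simplices (18): [0,1], [0,2], [0,4], [0,6], [1,2], [1,3], [1,4], [1,5], [1,6], [2,3], [2,5], [2,6], [3,4], [3,5], [3,6], [4,5], [4,6], [5,6]
  2-simplices (12): [0,1,2], [0,1,4], [0,2,6], [0,4,6], [1,2,5], [1,3,4], [1,3,6], [1,5,6], [2,3,5], [2,3,6], [3,4,5], [4,5,6]

Hence C_0 ≅ Z^7, C_1 ≅ Z^18, C_2 ≅ Z^12.

Boundary ∂_1: C_1 → C_0 sends each edge [p,q] (with p < q) to q − p. For instance
  ∂[2,3] = [3] − [2].
As a 7×18 matrix over Z this has rank 6, with invariant factors (1,1,1,1,1,1).

∂_2: C_2 → C_1 maps a triangle to the signed sum of its edges. For instance
  ∂[2,3,6] = [3,6] − [2,6] + [2,3],
  ∂[1,3,4] = [3,4] − [1,4] + [1,3].
As a 18×12 matrix over Z this has rank 12, with invariant factors (1,1,1,1,1,1,1,1,1,1,1,2).

Now H_k = ker ∂_k / im ∂_{k+1}, so:

  H_0: rank C_0 − rank ∂_1 = 7 − 6 = 1, and the invariant factors of ∂_1 are all 1, so H_0 ≅ Z.
  H_1: rank ker ∂_1 − rank ∂_2 = (18 − 6) − 12 = 0, and ∂_2 has invariant factor 2 > 1, so H_1 ≅ Z/2.
  H_2: rank ker ∂_2 − rank ∂_3 = (12 − 12) − 0 = 0, and there is no ∂_3, so H_2 ≅ 0.

As a check, the Euler characteristic is 7 − 18 + 12 = 1, which agrees with 1 − 0 + 0 = 1.

Hence the Betti numbers are b_0 = 1, b_1 = 0, b_2 = 0.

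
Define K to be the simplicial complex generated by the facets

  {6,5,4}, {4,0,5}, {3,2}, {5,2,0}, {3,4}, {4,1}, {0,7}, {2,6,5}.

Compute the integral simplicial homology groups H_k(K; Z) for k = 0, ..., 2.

Take the total order 0 < 1 < 2 < 3 < 4 < 5 < 6 < 7 on the vertex set. Then K (dimension 2) consists of the simplices:

  0-simplices (8): [0], [1], [2], [3], [4], [5], [6], [7]
  1-simplices (12): [0,2], [0,4], [0,5], [0,7], [1,4], [2,3], [2,5], [2,6], [3,4], [4,5], [4,6], [5,6]
  2-simplices (4): [0,2,5], [0,4,5], [2,5,6], [4,5,6]

Hence C_0 ≅ Z^8, C_1 ≅ Z^12, C_2 ≅ Z^4.

∂_1: C_1 → C_0 is given by ∂[p,q] = [q] − [p]. For instance
  ∂[4,5] = [5] − [4].
This gives a 8×12 integer matrix of rank 7; reducing to Smith normal form yields diagonal entries (1,1,1,1,1,1,1).

Boundary ∂_2: C_2 → C_1 maps a triangle to the signed sum of its edges. For instance
  ∂[0,4,5] = [4,5] − [0,5] + [0,4],
  ∂[0,2,5] = [2,5] − [0,5] + [0,2].
This gives a 12×4 integer matrix of rank 4; reducing to Smith normal form yields diagonal entries (1,1,1,1).

Reading off H_k = ker ∂_k / im ∂_{k+1}:

  H_0: rank C_0 − rank ∂_1 = 8 − 7 = 1, and the invariant factors of ∂_1 are all 1, so H_0 = Z.
  H_1: rank ker ∂_1 − rank ∂_2 = (12 − 7) − 4 = 1, and the invariant factors of ∂_2 are all 1, so H_1 = Z.
  H_2: rank ker ∂_2 − rank ∂_3 = (4 − 4) − 0 = 0, and there is no ∂_3, so H_2 = 0.

H_0 = Z,  H_1 = Z,  H_2 = 0.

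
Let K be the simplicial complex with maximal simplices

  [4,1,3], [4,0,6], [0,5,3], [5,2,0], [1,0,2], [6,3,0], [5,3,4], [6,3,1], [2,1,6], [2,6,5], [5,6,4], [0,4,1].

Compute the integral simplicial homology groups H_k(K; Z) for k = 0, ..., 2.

We work with the vertex ordering 0 < 1 < 2 < 3 < 4 < 5 < 6. The simplices of K, each written with vertices in increasing order, are:

  0-simplices (7): [0], [1], [2], [3], [4], [5], [6]
  1-simplices (18): [0,1], [0,2], [0,3], [0,4], [0,5], [0,6], [1,2], [1,3], [1,4], [1,6], [2,5], [2,6], [3,4], [3,5], [3,6], [4,5], [4,6], [5,6]
  2-simplices (12): [0,1,2], [0,1,4], [0,2,5], [0,3,5], [0,3,6], [0,4,6], [1,2,6], [1,3,4], [1,3,6], [2,5,6], [3,4,5], [4,5,6]

giving chain groups C_0 ≅ Z^7, C_1 ≅ Z^18, C_2 ≅ Z^12.

Boundary ∂_1: C_1 → C_0 sends each edge [p,q] (with p < q) to q − p.
As a 7×18 matrix over Z this has rank 6, with invariant factors (1,1,1,1,1,1).

Boundary ∂_2: C_2 → C_1 maps a triangle to the signed sum of its edges. For instance
  ∂[3,4,5] = [4,5] − [3,5] + [3,4],
  ∂[1,3,6] = [3,6] − [1,6] + [1,3].
The 18×12 boundary matrix has rank 12 and Smith normal form diag(1,1,1,1,1,1,1,1,1,1,1,2).

Now H_k = ker ∂_k / im ∂_{k+1}, so:

  H_0: rank C_0 − rank ∂_1 = 7 − 6 = 1, and the invariant factors of ∂_1 are all 1, so H_0 = Z.
  H_1: rank ker ∂_1 − rank ∂_2 = (18 − 6) − 12 = 0, and ∂_2 has invariant factor 2 > 1, so H_1 = Z/2.
  H_2: rank ker ∂_2 − rank ∂_3 = (12 − 12) − 0 = 0, and there is no ∂_3, so H_2 = 0.

H_0 ≅ Z,  H_1 ≅ Z/2,  H_2 = 0.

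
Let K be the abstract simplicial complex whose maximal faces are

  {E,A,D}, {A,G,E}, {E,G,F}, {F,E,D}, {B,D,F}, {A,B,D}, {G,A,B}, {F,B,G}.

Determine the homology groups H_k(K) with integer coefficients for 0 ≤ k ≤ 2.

We work with the vertex ordering A < B < D < E < F < G. The simplices of K, each written with vertices in increasing order, are:

  0-simplices (6): A, B, D, E, F, G
  1-simplices (12): AB, AD, AE, AG, BD, BF, BG, DE, DF, EF, EG, FG
  2-simplices (8): ABD, ABG, ADE, AEG, BDF, BFG, DEF, EFG

so the chain groups are C_0 ≅ Z^6, C_1 ≅ Z^12, C_2 ≅ Z^8.

Boundary ∂_1: C_1 → C_0 sends each edge [p,q] (with p < q) to q − p.
As a 6×12 matrix over Z this has rank 5, with invariant factors (1,1,1,1,1).

Boundary ∂_2: C_2 → C_1 acts by ∂[p,q,r] = [q,r] − [p,r] + [p,q]. For instance
  ∂ABD = BD − AD + AB,
  ∂BFG = FG − BG + BF.
This gives a 12×8 integer matrix of rank 7; reducing to Smith normal form yields diagonal entries (1,1,1,1,1,1,1).

From H_k ≅ ker(∂_k) / im(∂_{k+1}) we obtain:

  H_0: rank C_0 − rank ∂_1 = 6 − 5 = 1, and the invariant factors of ∂_1 are all 1, so H_0 ≅ Z.
  H_1: rank ker ∂_1 − rank ∂_2 = (12 − 5) − 7 = 0, and the invariant factors of ∂_2 are all 1, so H_1 ≅ 0.
  H_2: rank ker ∂_2 − rank ∂_3 = (8 − 7) − 0 = 1, and there is no ∂_3, so H_2 ≅ Z.

As a check, the Euler characteristic is 6 − 12 + 8 = 2, which agrees with 1 − 0 + 1 = 2.
(K is a triangulation of the 2-sphere S^2.)

H_0 = Z,  H_1 = 0,  H_2 = Z.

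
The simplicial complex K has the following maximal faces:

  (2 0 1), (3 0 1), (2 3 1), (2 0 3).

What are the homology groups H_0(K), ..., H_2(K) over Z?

H_0 ≅ Z,  H_1 = 0,  H_2 ≅ Z.

We work with the vertex ordering 0 < 1 < 2 < 3. The simplices of K, each written with vertices in increasing order, are:

  0-simplices (4): [0], [1], [2], [3]
  1-simplices (6): [0,1], [0,2], [0,3], [1,2], [1,3], [2,3]
  2-simplices (4): [0,1,2], [0,1,3], [0,2,3], [1,2,3]

Hence C_0 ≅ Z^4, C_1 ≅ Z^6, C_2 ≅ Z^4.

Boundary ∂_1: C_1 → C_0 sends each edge [p,q] (with p < q) to q − p.
The 4×6 boundary matrix has rank 3 and Smith normal form diag(1,1,1).

∂_2: C_2 → C_1 maps a triangle to the signed sum of its edges. For instance
  ∂[0,1,3] = [1,3] − [0,3] + [0,1],
  ∂[0,1,2] = [1,2] − [0,2] + [0,1].
The 6×4 boundary matrix has rank 3 and Smith normal form diag(1,1,1).

Reading off H_k = ker ∂_k / im ∂_{k+1}:

  H_0: rank C_0 − rank ∂_1 = 4 − 3 = 1, and the invariant factors of ∂_1 are all 1, so H_0 ≅ Z.
  H_1: rank ker ∂_1 − rank ∂_2 = (6 − 3) − 3 = 0, and the invariant factors of ∂_2 are all 1, so H_1 ≅ 0.
  H_2: rank ker ∂_2 − rank ∂_3 = (4 − 3) − 0 = 1, and there is no ∂_3, so H_2 ≅ Z.

As a check, the Euler characteristic is 4 − 6 + 4 = 2, which agrees with 1 − 0 + 1 = 2.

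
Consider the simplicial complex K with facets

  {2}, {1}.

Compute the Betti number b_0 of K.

b_0 = 2.

Take the total order 1 < 2 on the vertex set. Then K (dimension 0) consists of the simplices:

  0-simplices (2): [1], [2]

Hence C_0 ≅ Z^2.

Computing H_k = (kernel of ∂_k) / (image of ∂_{k+1}):

  H_0: rank C_0 − rank ∂_1 = 2 − 0 = 2, and there is no ∂_1, so H_0 ≅ Z^2.

Hence the Betti numbers are b_0 = 2.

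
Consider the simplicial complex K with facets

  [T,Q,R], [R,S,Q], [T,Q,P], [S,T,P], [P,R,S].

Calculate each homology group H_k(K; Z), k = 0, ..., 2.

Order the vertices as P < Q < R < S < T. Listing each simplex with vertices in this order, K has dimension 2 with simplices:

  0-simplices (5): P, Q, R, S, T
  1-simplices (10): PQ, PR, PS, PT, QR, QS, QT, RS, RT, ST
  2-simplices (5): PQT, PRS, PST, QRS, QRT

Hence C_0 ≅ Z^5, C_1 ≅ Z^10, C_2 ≅ Z^5.

Boundary ∂_1: C_1 → C_0 maps an edge to its endpoints' difference, ∂[p,q] = q − p.
As a 5×10 matrix over Z this has rank 4, with invariant factors (1,1,1,1).

The boundary map ∂_2: C_2 → C_1 acts by ∂[p,q,r] = [q,r] − [p,r] + [p,q]. For instance
  ∂PST = ST − PT + PS,
  ∂QRT = RT − QT + QR.
The 10×5 boundary matrix has rank 5 and Smith normal form diag(1,1,1,1,1).

From H_k ≅ ker(∂_k) / im(∂_{k+1}) we obtain:

  H_0: rank C_0 − rank ∂_1 = 5 − 4 = 1, and the invariant factors of ∂_1 are all 1, so H_0 = Z.
  H_1: rank ker ∂_1 − rank ∂_2 = (10 − 4) − 5 = 1, and the invariant factors of ∂_2 are all 1, so H_1 = Z.
  H_2: rank ker ∂_2 − rank ∂_3 = (5 − 5) − 0 = 0, and there is no ∂_3, so H_2 = 0.

As a check, the Euler characteristic is 5 − 10 + 5 = 0, which agrees with 1 − 1 + 0 = 0.

H_0 ≅ Z,  H_1 ≅ Z,  H_2 = 0.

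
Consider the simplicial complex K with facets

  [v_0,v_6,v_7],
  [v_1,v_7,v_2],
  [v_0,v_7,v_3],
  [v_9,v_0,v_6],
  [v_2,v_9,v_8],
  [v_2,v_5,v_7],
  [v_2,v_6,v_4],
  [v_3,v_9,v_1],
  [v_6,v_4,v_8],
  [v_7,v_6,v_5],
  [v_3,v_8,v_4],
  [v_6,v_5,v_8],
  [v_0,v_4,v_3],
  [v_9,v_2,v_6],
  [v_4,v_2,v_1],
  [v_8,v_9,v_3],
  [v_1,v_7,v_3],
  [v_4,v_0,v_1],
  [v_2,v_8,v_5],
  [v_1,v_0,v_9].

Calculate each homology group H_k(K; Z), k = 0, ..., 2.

H_0 = Z,  H_1 = Z ⊕ Z/2Z,  H_2 = 0.

Fix the vertex order v_0 < v_1 < v_2 < v_3 < v_4 < v_5 < v_6 < v_7 < v_8 < v_9 and write every simplex with vertices in increasing order. Then dim K = 2 and the simplices of K are:

  0-simplices (10): [v_0], [v_1], [v_2], [v_3], [v_4], [v_5], [v_6], [v_7], [v_8], [v_9]
  1-simplices (30): (30 of them)
  2-simplices (20): (20 of them)

Hence C_0 ≅ Z^10, C_1 ≅ Z^30, C_2 ≅ Z^20.

∂_1: C_1 → C_0 maps an edge to its endpoints' difference, ∂[p,q] = q − p.
The resulting 10×30 matrix has rank 9, and its Smith normal form has invariant factors (1,1,1,1,1,1,1,1,1).

The boundary map ∂_2: C_2 → C_1 maps a triangle to the signed sum of its edges. For instance
  ∂[v_0,v_1,v_9] = [v_1,v_9] − [v_0,v_9] + [v_0,v_1],
  ∂[v_3,v_4,v_8] = [v_4,v_8] − [v_3,v_8] + [v_3,v_4].
This gives a 30×20 integer matrix of rank 20; reducing to Smith normal form yields diagonal entries (1,1,1,1,1,1,1,1,1,1,1,1,1,1,1,1,1,1,1,2).

Reading off H_k = ker ∂_k / im ∂_{k+1}:

  H_0: rank C_0 − rank ∂_1 = 10 − 9 = 1, and the invariant factors of ∂_1 are all 1, so H_0 = Z.
  H_1: rank ker ∂_1 − rank ∂_2 = (30 − 9) − 20 = 1, and ∂_2 has invariant factor 2 > 1, so H_1 = Z ⊕ Z/2Z.
  H_2: rank ker ∂_2 − rank ∂_3 = (20 − 20) − 0 = 0, and there is no ∂_3, so H_2 = 0.

As a check, the Euler characteristic is 10 − 30 + 20 = 0, which agrees with 1 − 1 + 0 = 0.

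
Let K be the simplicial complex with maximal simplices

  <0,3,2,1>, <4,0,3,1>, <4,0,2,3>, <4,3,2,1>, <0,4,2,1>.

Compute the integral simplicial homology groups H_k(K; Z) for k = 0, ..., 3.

H_0 ≅ Z,  H_1 = 0,  H_2 = 0,  H_3 ≅ Z.

Fix the vertex order 0 < 1 < 2 < 3 < 4 and write every simplex with vertices in increasing order. Then dim K = 3 and the simplices of K are:

  0-simplices (5): [0], [1], [2], [3], [4]
  1-simplices (10): [0,1], [0,2], [0,3], [0,4], [1,2], [1,3], [1,4], [2,3], [2,4], [3,4]
  2-simplices (10): [0,1,2], [0,1,3], [0,1,4], [0,2,3], [0,2,4], [0,3,4], [1,2,3], [1,2,4], [1,3,4], [2,3,4]
  3-simplices (5): [0,1,2,3], [0,1,2,4], [0,1,3,4], [0,2,3,4], [1,2,3,4]

giving chain groups C_0 ≅ Z^5, C_1 ≅ Z^10, C_2 ≅ Z^10, C_3 ≅ Z^5.

Boundary ∂_1: C_1 → C_0 maps an edge to its endpoints' difference, ∂[p,q] = q − p.
The 5×10 boundary matrix has rank 4 and Smith normal form diag(1,1,1,1).

Boundary ∂_2: C_2 → C_1 sends each 2-simplex [p,q,r] to [q,r] − [p,r] + [p,q]. For instance
  ∂[2,3,4] = [3,4] − [2,4] + [2,3],
  ∂[1,2,3] = [2,3] − [1,3] + [1,2].
The resulting 10×10 matrix has rank 6, and its Smith normal form has invariant factors (1,1,1,1,1,1).

Boundary ∂_3: C_3 → C_2 sends each 3-simplex σ to the alternating sum Σ_i (−1)^i (σ with its i-th vertex removed). For instance
  ∂[0,1,2,4] = [1,2,4] − [0,2,4] + [0,1,4] − [0,1,2],
  ∂[0,1,3,4] = [1,3,4] − [0,3,4] + [0,1,4] − [0,1,3].
As a 10×5 matrix over Z this has rank 4, with invariant factors (1,1,1,1).

Reading off H_k = ker ∂_k / im ∂_{k+1}:

  H_0: rank C_0 − rank ∂_1 = 5 − 4 = 1, and the invariant factors of ∂_1 are all 1, so H_0 = Z.
  H_1: rank ker ∂_1 − rank ∂_2 = (10 − 4) − 6 = 0, and the invariant factors of ∂_2 are all 1, so H_1 = 0.
  H_2: rank ker ∂_2 − rank ∂_3 = (10 − 6) − 4 = 0, and the invariant factors of ∂_3 are all 1, so H_2 = 0.
  H_3: rank ker ∂_3 − rank ∂_4 = (5 − 4) − 0 = 1, and there is no ∂_4, so H_3 = Z.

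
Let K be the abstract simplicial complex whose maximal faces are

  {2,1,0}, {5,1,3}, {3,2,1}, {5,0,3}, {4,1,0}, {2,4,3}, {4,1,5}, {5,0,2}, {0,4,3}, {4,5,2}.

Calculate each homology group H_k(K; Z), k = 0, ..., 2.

H_0 ≅ Z,  H_1 ≅ Z/2,  H_2 = 0.

We work with the vertex ordering 0 < 1 < 2 < 3 < 4 < 5. The simplices of K, each written with vertices in increasing order, are:

  0-simplices (6): [0], [1], [2], [3], [4], [5]
  1-simplices (15): [0,1], [0,2], [0,3], [0,4], [0,5], [1,2], [1,3], [1,4], [1,5], [2,3], [2,4], [2,5], [3,4], [3,5], [4,5]
  2-simplices (10): [0,1,2], [0,1,4], [0,2,5], [0,3,4], [0,3,5], [1,2,3], [1,3,5], [1,4,5], [2,3,4], [2,4,5]

so the chain groups are C_0 ≅ Z^6, C_1 ≅ Z^15, C_2 ≅ Z^10.

Boundary ∂_1: C_1 → C_0 sends each edge [p,q] (with p < q) to q − p. For instance
  ∂[1,3] = [3] − [1].
The resulting 6×15 matrix has rank 5, and its Smith normal form has invariant factors (1,1,1,1,1).

∂_2: C_2 → C_1 acts by ∂[p,q,r] = [q,r] − [p,r] + [p,q]. For instance
  ∂[1,2,3] = [2,3] − [1,3] + [1,2],
  ∂[0,2,5] = [2,5] − [0,5] + [0,2].
The resulting 15×10 matrix has rank 10, and its Smith normal form has invariant factors (1,1,1,1,1,1,1,1,1,2).

Now H_k = ker ∂_k / im ∂_{k+1}, so:

  H_0: rank C_0 − rank ∂_1 = 6 − 5 = 1, and the invariant factors of ∂_1 are all 1, so H_0 ≅ Z.
  H_1: rank ker ∂_1 − rank ∂_2 = (15 − 5) − 10 = 0, and ∂_2 has invariant factor 2 > 1, so H_1 ≅ Z/2.
  H_2: rank ker ∂_2 − rank ∂_3 = (10 − 10) − 0 = 0, and there is no ∂_3, so H_2 ≅ 0.

(K is a triangulation of the real projective plane RP^2.)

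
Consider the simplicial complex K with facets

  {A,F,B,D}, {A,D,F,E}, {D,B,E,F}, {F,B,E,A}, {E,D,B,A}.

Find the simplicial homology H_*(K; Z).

Fix the vertex order A < B < D < E < F and write every simplex with vertices in increasing order. Then dim K = 3 and the simplices of K are:

  0-simplices (5): A, B, D, E, F
  1-simplices (10): AB, AD, AE, AF, BD, BE, BF, DE, DF, EF
  2-simplices (10): ABD, ABE, ABF, ADE, ADF, AEF, BDE, BDF, BEF, DEF
  3-simplices (5): ABDE, ABDF, ABEF, ADEF, BDEF

Hence C_0 ≅ Z^5, C_1 ≅ Z^10, C_2 ≅ Z^10, C_3 ≅ Z^5.

The boundary map ∂_1: C_1 → C_0 sends each edge [p,q] (with p < q) to q − p. For instance
  ∂BF = F − B.
The 5×10 boundary matrix has rank 4 and Smith normal form diag(1,1,1,1).

∂_2: C_2 → C_1 acts by ∂[p,q,r] = [q,r] − [p,r] + [p,q]. For instance
  ∂BDE = DE − BE + BD,
  ∂ABF = BF − AF + AB.
The 10×10 boundary matrix has rank 6 and Smith normal form diag(1,1,1,1,1,1).

Boundary ∂_3: C_3 → C_2 sends each 3-simplex σ to the alternating sum Σ_i (−1)^i (σ with its i-th vertex removed). For instance
  ∂ADEF = DEF − AEF + ADF − ADE,
  ∂ABDF = BDF − ADF + ABF − ABD.
The 10×5 boundary matrix has rank 4 and Smith normal form diag(1,1,1,1).

Reading off H_k = ker ∂_k / im ∂_{k+1}:

  H_0: rank C_0 − rank ∂_1 = 5 − 4 = 1, and the invariant factors of ∂_1 are all 1, so H_0 ≅ Z.
  H_1: rank ker ∂_1 − rank ∂_2 = (10 − 4) − 6 = 0, and the invariant factors of ∂_2 are all 1, so H_1 ≅ 0.
  H_2: rank ker ∂_2 − rank ∂_3 = (10 − 6) − 4 = 0, and the invariant factors of ∂_3 are all 1, so H_2 ≅ 0.
  H_3: rank ker ∂_3 − rank ∂_4 = (5 − 4) − 0 = 1, and there is no ∂_4, so H_3 ≅ Z.

As a check, the Euler characteristic is 5 − 10 + 10 − 5 = 0, which agrees with 1 − 0 + 0 − 1 = 0.
(K is a triangulation of the 3-sphere S^3.)

H_0 = Z,  H_1 = 0,  H_2 = 0,  H_3 = Z.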